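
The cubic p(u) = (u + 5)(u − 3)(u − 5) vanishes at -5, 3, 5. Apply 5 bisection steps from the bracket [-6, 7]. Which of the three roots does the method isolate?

-5

m = 0.5, p(m) = 61.875 (+); new bracket [-6, 0.5]
m = -2.75, p(m) = 100.265625 (+); new bracket [-6, -2.75]
m = -4.375, p(m) = 43.212891 (+); new bracket [-6, -4.375]
m = -5.1875, p(m) = -15.6394 (−); new bracket [-5.1875, -4.375]
m = -4.78125, p(m) = 16.6491 (+); new bracket [-5.1875, -4.78125]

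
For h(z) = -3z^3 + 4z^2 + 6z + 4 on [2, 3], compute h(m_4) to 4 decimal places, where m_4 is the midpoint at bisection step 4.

-1.0559

h(2.5) = -2.875 < 0, so the root lies in [2, 2.5]
h(2.25) = 3.578125 > 0, so the root lies in [2.25, 2.5]
h(2.375) = 0.623047 > 0, so the root lies in [2.375, 2.5]
h(2.4375) = -1.0559 < 0, so the root lies in [2.375, 2.4375]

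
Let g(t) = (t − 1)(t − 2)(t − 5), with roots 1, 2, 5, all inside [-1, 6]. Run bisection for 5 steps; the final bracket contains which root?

5

g(2.5) = -1.875 < 0, so the root lies in [2.5, 6]
g(4.25) = -5.484375 < 0, so the root lies in [4.25, 6]
g(5.125) = 1.611328 > 0, so the root lies in [4.25, 5.125]
g(4.6875) = -3.0969 < 0, so the root lies in [4.6875, 5.125]
g(4.90625) = -1.0643 < 0, so the root lies in [4.90625, 5.125]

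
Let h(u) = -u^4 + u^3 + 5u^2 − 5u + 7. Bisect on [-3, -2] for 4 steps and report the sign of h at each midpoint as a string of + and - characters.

m = -2.5, h(m) = -3.9375 (−); new bracket [-2.5, -2]
m = -2.25, h(m) = 6.542969 (+); new bracket [-2.5, -2.25]
m = -2.375, h(m) = 1.86499 (+); new bracket [-2.5, -2.375]
m = -2.4375, h(m) = -0.888 (−); new bracket [-2.4375, -2.375]

-++-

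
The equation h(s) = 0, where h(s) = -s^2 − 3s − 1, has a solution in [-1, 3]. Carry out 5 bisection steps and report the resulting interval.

[-0.5, -0.375]

s = 1 gives h = -5, negative; keep [-1, 1]
s = 0 gives h = -1, negative; keep [-1, 0]
s = -0.5 gives h = 0.25, positive; keep [-0.5, 0]
s = -0.25 gives h = -0.3125, negative; keep [-0.5, -0.25]
s = -0.375 gives h = -0.0156, negative; keep [-0.5, -0.375]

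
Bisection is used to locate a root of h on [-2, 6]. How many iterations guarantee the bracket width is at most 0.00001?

Width after n steps is 8/2^n. Need 2^n ≥ 8/0.00001 = 800000.
2^19 = 524288 < 800000 ≤ 2^20 = 1048576, so n = 20.

20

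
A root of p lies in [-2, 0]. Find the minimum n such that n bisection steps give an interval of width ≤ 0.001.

11

Width after n steps is 2/2^n. Need 2^n ≥ 2/0.001 = 2000.
2^10 = 1024 < 2000 ≤ 2^11 = 2048, so n = 11.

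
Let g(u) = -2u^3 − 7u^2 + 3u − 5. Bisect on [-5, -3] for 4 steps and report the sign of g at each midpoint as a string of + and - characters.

-+++

midpoint -4: g = -1 < 0 → [-5, -4]
midpoint -4.5: g = 22 > 0 → [-4.5, -4]
midpoint -4.25: g = 9.34375 > 0 → [-4.25, -4]
midpoint -4.125: g = 3.8945 > 0 → [-4.125, -4]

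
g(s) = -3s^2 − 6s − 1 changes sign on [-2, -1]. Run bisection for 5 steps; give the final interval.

[-1.84375, -1.8125]

midpoint -1.5: g = 1.25 > 0 → [-2, -1.5]
midpoint -1.75: g = 0.3125 > 0 → [-2, -1.75]
midpoint -1.875: g = -0.296875 < 0 → [-1.875, -1.75]
midpoint -1.8125: g = 0.0195 > 0 → [-1.875, -1.8125]
midpoint -1.84375: g = -0.1357 < 0 → [-1.84375, -1.8125]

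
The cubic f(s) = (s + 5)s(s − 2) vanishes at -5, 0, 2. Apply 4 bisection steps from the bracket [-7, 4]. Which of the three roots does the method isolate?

f(-1.5) = 18.375 > 0, so the root lies in [-7, -1.5]
f(-4.25) = 19.921875 > 0, so the root lies in [-7, -4.25]
f(-5.625) = -26.806641 < 0, so the root lies in [-5.625, -4.25]
f(-4.9375) = 2.1409 > 0, so the root lies in [-5.625, -4.9375]

-5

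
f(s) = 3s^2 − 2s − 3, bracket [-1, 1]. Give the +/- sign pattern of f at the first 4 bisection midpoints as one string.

f(0) = -3 < 0, so the root lies in [-1, 0]
f(-0.5) = -1.25 < 0, so the root lies in [-1, -0.5]
f(-0.75) = 0.1875 > 0, so the root lies in [-0.75, -0.5]
f(-0.625) = -0.5781 < 0, so the root lies in [-0.75, -0.625]

--+-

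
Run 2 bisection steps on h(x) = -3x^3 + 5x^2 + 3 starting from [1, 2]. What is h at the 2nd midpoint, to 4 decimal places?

2.2344

midpoint 1.5: h = 4.125 > 0 → [1.5, 2]
midpoint 1.75: h = 2.234375 > 0 → [1.75, 2]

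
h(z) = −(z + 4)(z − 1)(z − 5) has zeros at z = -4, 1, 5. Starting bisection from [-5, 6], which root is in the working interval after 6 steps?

midpoint 0.5: h = -10.125 < 0 → [-5, 0.5]
midpoint -2.25: h = -41.234375 < 0 → [-5, -2.25]
midpoint -3.625: h = -14.958984 < 0 → [-5, -3.625]
midpoint -4.3125: h = 15.4602 > 0 → [-4.3125, -3.625]
midpoint -3.96875: h = -1.3926 < 0 → [-4.3125, -3.96875]
midpoint -4.140625: h = 6.6078 > 0 → [-4.140625, -3.96875]

-4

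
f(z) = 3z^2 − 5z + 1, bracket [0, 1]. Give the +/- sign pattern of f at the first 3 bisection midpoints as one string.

--+

m = 0.5, f(m) = -0.75 (−); new bracket [0, 0.5]
m = 0.25, f(m) = -0.0625 (−); new bracket [0, 0.25]
m = 0.125, f(m) = 0.421875 (+); new bracket [0.125, 0.25]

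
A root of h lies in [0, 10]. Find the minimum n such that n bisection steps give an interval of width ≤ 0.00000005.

Width after n steps is 10/2^n. Need 2^n ≥ 10/0.00000005 = 200000000.
2^27 = 134217728 < 200000000 ≤ 2^28 = 268435456, so n = 28.

28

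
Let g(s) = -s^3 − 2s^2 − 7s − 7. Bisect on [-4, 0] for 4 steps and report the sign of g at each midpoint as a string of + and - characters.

midpoint -2: g = 7 > 0 → [-2, 0]
midpoint -1: g = -1 < 0 → [-2, -1]
midpoint -1.5: g = 2.375 > 0 → [-1.5, -1]
midpoint -1.25: g = 0.5781 > 0 → [-1.25, -1]

+-++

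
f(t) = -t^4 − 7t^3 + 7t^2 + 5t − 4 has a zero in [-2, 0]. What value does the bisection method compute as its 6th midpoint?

f(-1) = 4 > 0, so the root lies in [-1, 0]
f(-0.5) = -3.9375 < 0, so the root lies in [-1, -0.5]
f(-0.75) = -1.175781 < 0, so the root lies in [-1, -0.75]
f(-0.875) = 1.0876 > 0, so the root lies in [-0.875, -0.75]
f(-0.8125) = -0.1226 < 0, so the root lies in [-0.875, -0.8125]
f(-0.84375) = 0.4626 > 0, so the root lies in [-0.84375, -0.8125]

-0.84375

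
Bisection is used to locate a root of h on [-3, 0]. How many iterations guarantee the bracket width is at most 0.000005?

Width after n steps is 3/2^n. Need 2^n ≥ 3/0.000005 = 600000.
2^19 = 524288 < 600000 ≤ 2^20 = 1048576, so n = 20.

20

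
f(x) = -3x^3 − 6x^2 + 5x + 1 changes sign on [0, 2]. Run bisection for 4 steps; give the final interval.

f(1) = -3 < 0, so the root lies in [0, 1]
f(0.5) = 1.625 > 0, so the root lies in [0.5, 1]
f(0.75) = 0.109375 > 0, so the root lies in [0.75, 1]
f(0.875) = -1.2285 < 0, so the root lies in [0.75, 0.875]

[0.75, 0.875]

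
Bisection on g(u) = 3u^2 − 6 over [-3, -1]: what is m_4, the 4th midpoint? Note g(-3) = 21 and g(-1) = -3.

g(-2) = 6 > 0, so the root lies in [-2, -1]
g(-1.5) = 0.75 > 0, so the root lies in [-1.5, -1]
g(-1.25) = -1.3125 < 0, so the root lies in [-1.5, -1.25]
g(-1.375) = -0.3281 < 0, so the root lies in [-1.5, -1.375]

-1.375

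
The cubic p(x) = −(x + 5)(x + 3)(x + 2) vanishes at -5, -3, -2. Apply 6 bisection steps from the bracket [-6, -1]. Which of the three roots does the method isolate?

x = -3.5 gives p = -1.125, negative; keep [-6, -3.5]
x = -4.75 gives p = -1.203125, negative; keep [-6, -4.75]
x = -5.375 gives p = 3.005859, positive; keep [-5.375, -4.75]
x = -5.0625 gives p = 0.3948, positive; keep [-5.0625, -4.75]
x = -4.90625 gives p = -0.5194, negative; keep [-5.0625, -4.90625]
x = -4.984375 gives p = -0.0925, negative; keep [-5.0625, -4.984375]

-5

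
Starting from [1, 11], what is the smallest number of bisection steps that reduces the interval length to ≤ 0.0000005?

25

Width after n steps is 10/2^n. Need 2^n ≥ 10/0.0000005 = 20000000.
2^24 = 16777216 < 20000000 ≤ 2^25 = 33554432, so n = 25.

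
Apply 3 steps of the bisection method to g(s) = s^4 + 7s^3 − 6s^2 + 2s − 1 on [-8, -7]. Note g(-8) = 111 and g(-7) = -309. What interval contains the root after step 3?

s = -7.5 gives g = -142.5625, negative; keep [-8, -7.5]
s = -7.75 gives g = -27.761719, negative; keep [-8, -7.75]
s = -7.875 gives g = 38.482666, positive; keep [-7.875, -7.75]

[-7.875, -7.75]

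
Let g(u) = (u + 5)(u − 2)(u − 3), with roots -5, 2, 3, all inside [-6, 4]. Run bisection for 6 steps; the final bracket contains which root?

-5

u = -1 gives g = 48, positive; keep [-6, -1]
u = -3.5 gives g = 53.625, positive; keep [-6, -3.5]
u = -4.75 gives g = 13.078125, positive; keep [-6, -4.75]
u = -5.375 gives g = -23.1621, negative; keep [-5.375, -4.75]
u = -5.0625 gives g = -3.5588, negative; keep [-5.0625, -4.75]
u = -4.90625 gives g = 5.119, positive; keep [-5.0625, -4.90625]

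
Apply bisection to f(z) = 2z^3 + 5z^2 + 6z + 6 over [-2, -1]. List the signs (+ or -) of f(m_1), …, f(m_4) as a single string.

++--

midpoint -1.5: f = 1.5 > 0 → [-2, -1.5]
midpoint -1.75: f = 0.09375 > 0 → [-2, -1.75]
midpoint -1.875: f = -0.855469 < 0 → [-1.875, -1.75]
midpoint -1.8125: f = -0.3579 < 0 → [-1.8125, -1.75]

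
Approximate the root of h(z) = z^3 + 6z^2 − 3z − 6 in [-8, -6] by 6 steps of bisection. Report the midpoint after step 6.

z = -7 gives h = -34, negative; keep [-7, -6]
z = -6.5 gives h = -7.625, negative; keep [-6.5, -6]
z = -6.25 gives h = 2.984375, positive; keep [-6.5, -6.25]
z = -6.375 gives h = -2.1152, negative; keep [-6.375, -6.25]
z = -6.3125 gives h = 0.4851, positive; keep [-6.375, -6.3125]
z = -6.34375 gives h = -0.8023, negative; keep [-6.34375, -6.3125]

-6.34375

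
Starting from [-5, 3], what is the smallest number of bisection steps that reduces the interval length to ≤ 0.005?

Width after n steps is 8/2^n. Need 2^n ≥ 8/0.005 = 1600.
2^10 = 1024 < 1600 ≤ 2^11 = 2048, so n = 11.

11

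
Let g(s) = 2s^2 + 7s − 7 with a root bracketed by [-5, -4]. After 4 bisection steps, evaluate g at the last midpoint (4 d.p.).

0.0078

g(-4.5) = 2 > 0, so the root lies in [-4.5, -4]
g(-4.25) = -0.625 < 0, so the root lies in [-4.5, -4.25]
g(-4.375) = 0.65625 > 0, so the root lies in [-4.375, -4.25]
g(-4.3125) = 0.0078 > 0, so the root lies in [-4.3125, -4.25]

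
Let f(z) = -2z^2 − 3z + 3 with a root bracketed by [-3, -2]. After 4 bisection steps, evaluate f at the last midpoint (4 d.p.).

midpoint -2.5: f = -2 < 0 → [-2.5, -2]
midpoint -2.25: f = -0.375 < 0 → [-2.25, -2]
midpoint -2.125: f = 0.34375 > 0 → [-2.25, -2.125]
midpoint -2.1875: f = -0.0078 < 0 → [-2.1875, -2.125]

-0.0078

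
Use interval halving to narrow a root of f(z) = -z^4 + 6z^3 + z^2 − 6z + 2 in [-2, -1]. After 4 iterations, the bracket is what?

[-1.125, -1.0625]

midpoint -1.5: f = -12.0625 < 0 → [-1.5, -1]
midpoint -1.25: f = -3.097656 < 0 → [-1.25, -1]
midpoint -1.125: f = -0.12915 < 0 → [-1.125, -1]
midpoint -1.0625: f = 1.0327 > 0 → [-1.125, -1.0625]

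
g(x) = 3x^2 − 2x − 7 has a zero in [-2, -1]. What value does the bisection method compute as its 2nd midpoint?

-1.25

x = -1.5 gives g = 2.75, positive; keep [-1.5, -1]
x = -1.25 gives g = 0.1875, positive; keep [-1.25, -1]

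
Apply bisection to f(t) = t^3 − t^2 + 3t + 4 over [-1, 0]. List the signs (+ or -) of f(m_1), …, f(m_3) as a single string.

f(-0.5) = 2.125 > 0, so the root lies in [-1, -0.5]
f(-0.75) = 0.765625 > 0, so the root lies in [-1, -0.75]
f(-0.875) = -0.060547 < 0, so the root lies in [-0.875, -0.75]

++-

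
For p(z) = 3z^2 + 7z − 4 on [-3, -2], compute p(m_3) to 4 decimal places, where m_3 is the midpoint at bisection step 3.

0.6719

p(-2.5) = -2.75 < 0, so the root lies in [-3, -2.5]
p(-2.75) = -0.5625 < 0, so the root lies in [-3, -2.75]
p(-2.875) = 0.671875 > 0, so the root lies in [-2.875, -2.75]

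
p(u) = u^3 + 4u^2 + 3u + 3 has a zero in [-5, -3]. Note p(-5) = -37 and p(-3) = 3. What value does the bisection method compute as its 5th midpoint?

u = -4 gives p = -9, negative; keep [-4, -3]
u = -3.5 gives p = -1.375, negative; keep [-3.5, -3]
u = -3.25 gives p = 1.171875, positive; keep [-3.5, -3.25]
u = -3.375 gives p = -0.0059, negative; keep [-3.375, -3.25]
u = -3.3125 gives p = 0.6062, positive; keep [-3.375, -3.3125]

-3.3125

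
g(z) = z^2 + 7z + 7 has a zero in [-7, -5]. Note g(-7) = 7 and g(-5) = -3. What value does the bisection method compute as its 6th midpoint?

z = -6 gives g = 1, positive; keep [-6, -5]
z = -5.5 gives g = -1.25, negative; keep [-6, -5.5]
z = -5.75 gives g = -0.1875, negative; keep [-6, -5.75]
z = -5.875 gives g = 0.3906, positive; keep [-5.875, -5.75]
z = -5.8125 gives g = 0.0977, positive; keep [-5.8125, -5.75]
z = -5.78125 gives g = -0.0459, negative; keep [-5.8125, -5.78125]

-5.78125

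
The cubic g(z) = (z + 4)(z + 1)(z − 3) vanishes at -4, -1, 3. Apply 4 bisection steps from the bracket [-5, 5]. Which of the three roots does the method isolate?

3

m = 0, g(m) = -12 (−); new bracket [0, 5]
m = 2.5, g(m) = -11.375 (−); new bracket [2.5, 5]
m = 3.75, g(m) = 27.609375 (+); new bracket [2.5, 3.75]
m = 3.125, g(m) = 3.6738 (+); new bracket [2.5, 3.125]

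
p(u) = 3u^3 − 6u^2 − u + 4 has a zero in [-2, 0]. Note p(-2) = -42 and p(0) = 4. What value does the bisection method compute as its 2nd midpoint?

-0.5

p(-1) = -4 < 0, so the root lies in [-1, 0]
p(-0.5) = 2.625 > 0, so the root lies in [-1, -0.5]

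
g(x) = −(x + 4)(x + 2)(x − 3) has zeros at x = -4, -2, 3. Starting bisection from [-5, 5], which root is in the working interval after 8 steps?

3

x = 0 gives g = 24, positive; keep [0, 5]
x = 2.5 gives g = 14.625, positive; keep [2.5, 5]
x = 3.75 gives g = -33.421875, negative; keep [2.5, 3.75]
x = 3.125 gives g = -4.5645, negative; keep [2.5, 3.125]
x = 2.8125 gives g = 6.1472, positive; keep [2.8125, 3.125]
x = 2.96875 gives g = 1.0821, positive; keep [2.96875, 3.125]
x = 3.046875 gives g = -1.6671, negative; keep [2.96875, 3.046875]
x = 3.0078125 gives g = -0.2742, negative; keep [2.96875, 3.0078125]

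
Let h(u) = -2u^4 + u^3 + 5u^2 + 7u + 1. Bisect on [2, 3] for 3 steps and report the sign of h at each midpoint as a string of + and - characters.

u = 2.5 gives h = -12.75, negative; keep [2, 2.5]
u = 2.25 gives h = 2.195312, positive; keep [2.25, 2.5]
u = 2.375 gives h = -4.408691, negative; keep [2.25, 2.375]

-+-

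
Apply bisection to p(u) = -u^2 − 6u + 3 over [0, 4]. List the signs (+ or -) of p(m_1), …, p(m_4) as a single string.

m = 2, p(m) = -13 (−); new bracket [0, 2]
m = 1, p(m) = -4 (−); new bracket [0, 1]
m = 0.5, p(m) = -0.25 (−); new bracket [0, 0.5]
m = 0.25, p(m) = 1.4375 (+); new bracket [0.25, 0.5]

---+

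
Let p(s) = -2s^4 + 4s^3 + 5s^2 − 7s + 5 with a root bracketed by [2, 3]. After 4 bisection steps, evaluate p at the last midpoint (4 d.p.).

s = 2.5 gives p = 3.125, positive; keep [2.5, 3]
s = 2.75 gives p = -7.632812, negative; keep [2.5, 2.75]
s = 2.625 gives p = -1.531738, negative; keep [2.5, 2.625]
s = 2.5625 gives p = 0.9648, positive; keep [2.5625, 2.625]

0.9648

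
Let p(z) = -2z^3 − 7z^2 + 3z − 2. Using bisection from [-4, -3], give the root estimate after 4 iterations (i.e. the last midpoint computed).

p(-3.5) = -12.5 < 0, so the root lies in [-4, -3.5]
p(-3.75) = -6.21875 < 0, so the root lies in [-4, -3.75]
p(-3.875) = -2.363281 < 0, so the root lies in [-4, -3.875]
p(-3.9375) = -0.2466 < 0, so the root lies in [-4, -3.9375]

-3.9375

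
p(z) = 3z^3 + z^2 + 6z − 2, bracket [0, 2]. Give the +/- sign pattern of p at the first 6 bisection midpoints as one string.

++-++-

p(1) = 8 > 0, so the root lies in [0, 1]
p(0.5) = 1.625 > 0, so the root lies in [0, 0.5]
p(0.25) = -0.390625 < 0, so the root lies in [0.25, 0.5]
p(0.375) = 0.5488 > 0, so the root lies in [0.25, 0.375]
p(0.3125) = 0.0642 > 0, so the root lies in [0.25, 0.3125]
p(0.28125) = -0.1667 < 0, so the root lies in [0.28125, 0.3125]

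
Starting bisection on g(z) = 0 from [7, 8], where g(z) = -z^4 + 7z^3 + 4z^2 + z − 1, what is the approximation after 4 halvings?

m = 7.5, g(m) = 20.5625 (+); new bracket [7.5, 8]
m = 7.75, g(m) = -102.113281 (−); new bracket [7.5, 7.75]
m = 7.625, g(m) = -37.888916 (−); new bracket [7.5, 7.625]
m = 7.5625, g(m) = -7.9588 (−); new bracket [7.5, 7.5625]

7.5625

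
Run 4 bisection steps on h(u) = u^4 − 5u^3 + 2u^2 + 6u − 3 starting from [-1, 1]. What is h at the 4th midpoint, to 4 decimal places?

0.4631

u = 0 gives h = -3, negative; keep [0, 1]
u = 0.5 gives h = -0.0625, negative; keep [0.5, 1]
u = 0.75 gives h = 0.832031, positive; keep [0.5, 0.75]
u = 0.625 gives h = 0.4631, positive; keep [0.5, 0.625]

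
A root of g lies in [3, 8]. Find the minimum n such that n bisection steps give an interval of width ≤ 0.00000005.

27

Width after n steps is 5/2^n. Need 2^n ≥ 5/0.00000005 = 100000000.
2^26 = 67108864 < 100000000 ≤ 2^27 = 134217728, so n = 27.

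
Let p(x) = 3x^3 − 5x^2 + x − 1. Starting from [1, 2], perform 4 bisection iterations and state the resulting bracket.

[1.5625, 1.625]

m = 1.5, p(m) = -0.625 (−); new bracket [1.5, 2]
m = 1.75, p(m) = 1.515625 (+); new bracket [1.5, 1.75]
m = 1.625, p(m) = 0.294922 (+); new bracket [1.5, 1.625]
m = 1.5625, p(m) = -0.2004 (−); new bracket [1.5625, 1.625]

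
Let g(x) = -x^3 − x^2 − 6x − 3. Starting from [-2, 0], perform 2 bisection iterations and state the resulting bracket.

[-1, -0.5]

midpoint -1: g = 3 > 0 → [-1, 0]
midpoint -0.5: g = -0.125 < 0 → [-1, -0.5]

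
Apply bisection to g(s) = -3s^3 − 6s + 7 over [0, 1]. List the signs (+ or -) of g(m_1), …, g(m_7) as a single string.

midpoint 0.5: g = 3.625 > 0 → [0.5, 1]
midpoint 0.75: g = 1.234375 > 0 → [0.75, 1]
midpoint 0.875: g = -0.259766 < 0 → [0.75, 0.875]
midpoint 0.8125: g = 0.5159 > 0 → [0.8125, 0.875]
midpoint 0.84375: g = 0.1355 > 0 → [0.84375, 0.875]
midpoint 0.859375: g = -0.0603 < 0 → [0.84375, 0.859375]
midpoint 0.8515625: g = 0.0381 > 0 → [0.8515625, 0.859375]

++-++-+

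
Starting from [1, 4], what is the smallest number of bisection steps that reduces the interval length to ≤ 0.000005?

Width after n steps is 3/2^n. Need 2^n ≥ 3/0.000005 = 600000.
2^19 = 524288 < 600000 ≤ 2^20 = 1048576, so n = 20.

20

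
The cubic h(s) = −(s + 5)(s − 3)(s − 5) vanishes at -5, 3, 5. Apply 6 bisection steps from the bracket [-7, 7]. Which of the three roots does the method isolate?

s = 0 gives h = -75, negative; keep [-7, 0]
s = -3.5 gives h = -82.875, negative; keep [-7, -3.5]
s = -5.25 gives h = 21.140625, positive; keep [-5.25, -3.5]
s = -4.375 gives h = -43.2129, negative; keep [-5.25, -4.375]
s = -4.8125 gives h = -14.3738, negative; keep [-5.25, -4.8125]
s = -5.03125 gives h = 2.5176, positive; keep [-5.03125, -4.8125]

-5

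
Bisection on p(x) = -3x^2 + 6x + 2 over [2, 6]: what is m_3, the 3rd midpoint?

x = 4 gives p = -22, negative; keep [2, 4]
x = 3 gives p = -7, negative; keep [2, 3]
x = 2.5 gives p = -1.75, negative; keep [2, 2.5]

2.5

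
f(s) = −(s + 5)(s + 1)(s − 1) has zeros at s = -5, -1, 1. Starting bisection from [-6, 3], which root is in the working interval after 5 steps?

-5

f(-1.5) = -4.375 < 0, so the root lies in [-6, -1.5]
f(-3.75) = -16.328125 < 0, so the root lies in [-6, -3.75]
f(-4.875) = -2.845703 < 0, so the root lies in [-6, -4.875]
f(-5.4375) = 12.4978 > 0, so the root lies in [-5.4375, -4.875]
f(-5.15625) = 3.998 > 0, so the root lies in [-5.15625, -4.875]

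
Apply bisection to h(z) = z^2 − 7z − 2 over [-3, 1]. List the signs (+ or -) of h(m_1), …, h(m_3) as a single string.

+-+

h(-1) = 6 > 0, so the root lies in [-1, 1]
h(0) = -2 < 0, so the root lies in [-1, 0]
h(-0.5) = 1.75 > 0, so the root lies in [-0.5, 0]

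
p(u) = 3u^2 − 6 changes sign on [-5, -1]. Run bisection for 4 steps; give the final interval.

u = -3 gives p = 21, positive; keep [-3, -1]
u = -2 gives p = 6, positive; keep [-2, -1]
u = -1.5 gives p = 0.75, positive; keep [-1.5, -1]
u = -1.25 gives p = -1.3125, negative; keep [-1.5, -1.25]

[-1.5, -1.25]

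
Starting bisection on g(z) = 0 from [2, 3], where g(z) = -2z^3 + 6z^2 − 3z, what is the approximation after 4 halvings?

2.3125

m = 2.5, g(m) = -1.25 (−); new bracket [2, 2.5]
m = 2.25, g(m) = 0.84375 (+); new bracket [2.25, 2.5]
m = 2.375, g(m) = -0.074219 (−); new bracket [2.25, 2.375]
m = 2.3125, g(m) = 0.4155 (+); new bracket [2.3125, 2.375]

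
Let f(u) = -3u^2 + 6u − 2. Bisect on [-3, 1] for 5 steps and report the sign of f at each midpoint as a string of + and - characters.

--+--

f(-1) = -11 < 0, so the root lies in [-1, 1]
f(0) = -2 < 0, so the root lies in [0, 1]
f(0.5) = 0.25 > 0, so the root lies in [0, 0.5]
f(0.25) = -0.6875 < 0, so the root lies in [0.25, 0.5]
f(0.375) = -0.1719 < 0, so the root lies in [0.375, 0.5]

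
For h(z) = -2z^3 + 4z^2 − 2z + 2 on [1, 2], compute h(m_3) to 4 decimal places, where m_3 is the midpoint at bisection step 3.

-0.8711

midpoint 1.5: h = 1.25 > 0 → [1.5, 2]
midpoint 1.75: h = 0.03125 > 0 → [1.75, 2]
midpoint 1.875: h = -0.871094 < 0 → [1.75, 1.875]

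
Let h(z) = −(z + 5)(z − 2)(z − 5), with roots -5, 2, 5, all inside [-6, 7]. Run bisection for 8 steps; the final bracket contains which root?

-5

m = 0.5, h(m) = -37.125 (−); new bracket [-6, 0.5]
m = -2.75, h(m) = -82.828125 (−); new bracket [-6, -2.75]
m = -4.375, h(m) = -37.353516 (−); new bracket [-6, -4.375]
m = -5.1875, h(m) = 13.7292 (+); new bracket [-5.1875, -4.375]
m = -4.78125, h(m) = -14.5095 (−); new bracket [-5.1875, -4.78125]
m = -4.984375, h(m) = -1.0896 (−); new bracket [-5.1875, -4.984375]
m = -5.0859375, h(m) = 6.1418 (+); new bracket [-5.0859375, -4.984375]
m = -5.03515625, h(m) = 2.482 (+); new bracket [-5.03515625, -4.984375]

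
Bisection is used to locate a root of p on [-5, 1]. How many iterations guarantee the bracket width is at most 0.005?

11

Width after n steps is 6/2^n. Need 2^n ≥ 6/0.005 = 1200.
2^10 = 1024 < 1200 ≤ 2^11 = 2048, so n = 11.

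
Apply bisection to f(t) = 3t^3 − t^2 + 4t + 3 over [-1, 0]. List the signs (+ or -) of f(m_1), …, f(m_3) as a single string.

+--

m = -0.5, f(m) = 0.375 (+); new bracket [-1, -0.5]
m = -0.75, f(m) = -1.828125 (−); new bracket [-0.75, -0.5]
m = -0.625, f(m) = -0.623047 (−); new bracket [-0.625, -0.5]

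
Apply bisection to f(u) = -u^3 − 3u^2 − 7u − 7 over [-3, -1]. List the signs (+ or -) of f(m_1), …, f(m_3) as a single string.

++-

midpoint -2: f = 3 > 0 → [-2, -1]
midpoint -1.5: f = 0.125 > 0 → [-1.5, -1]
midpoint -1.25: f = -0.984375 < 0 → [-1.5, -1.25]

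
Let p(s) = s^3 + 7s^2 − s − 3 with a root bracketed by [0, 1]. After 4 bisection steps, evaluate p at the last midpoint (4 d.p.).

-0.0540

p(0.5) = -1.625 < 0, so the root lies in [0.5, 1]
p(0.75) = 0.609375 > 0, so the root lies in [0.5, 0.75]
p(0.625) = -0.646484 < 0, so the root lies in [0.625, 0.75]
p(0.6875) = -0.054 < 0, so the root lies in [0.6875, 0.75]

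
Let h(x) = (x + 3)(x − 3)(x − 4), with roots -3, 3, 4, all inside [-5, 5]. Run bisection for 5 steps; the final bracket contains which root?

-3

h(0) = 36 > 0, so the root lies in [-5, 0]
h(-2.5) = 17.875 > 0, so the root lies in [-5, -2.5]
h(-3.75) = -39.234375 < 0, so the root lies in [-3.75, -2.5]
h(-3.125) = -5.4551 < 0, so the root lies in [-3.125, -2.5]
h(-2.8125) = 7.4246 > 0, so the root lies in [-3.125, -2.8125]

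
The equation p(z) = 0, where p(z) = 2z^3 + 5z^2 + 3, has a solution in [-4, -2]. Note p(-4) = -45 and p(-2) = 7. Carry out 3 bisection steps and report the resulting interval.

p(-3) = -6 < 0, so the root lies in [-3, -2]
p(-2.5) = 3 > 0, so the root lies in [-3, -2.5]
p(-2.75) = -0.78125 < 0, so the root lies in [-2.75, -2.5]

[-2.75, -2.5]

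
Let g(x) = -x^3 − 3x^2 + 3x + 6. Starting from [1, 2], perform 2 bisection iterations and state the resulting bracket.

[1.5, 1.75]

midpoint 1.5: g = 0.375 > 0 → [1.5, 2]
midpoint 1.75: g = -3.296875 < 0 → [1.5, 1.75]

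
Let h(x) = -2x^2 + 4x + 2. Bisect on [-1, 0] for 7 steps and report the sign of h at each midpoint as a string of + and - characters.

-++-+-+

midpoint -0.5: h = -0.5 < 0 → [-0.5, 0]
midpoint -0.25: h = 0.875 > 0 → [-0.5, -0.25]
midpoint -0.375: h = 0.21875 > 0 → [-0.5, -0.375]
midpoint -0.4375: h = -0.1328 < 0 → [-0.4375, -0.375]
midpoint -0.40625: h = 0.0449 > 0 → [-0.4375, -0.40625]
midpoint -0.421875: h = -0.0435 < 0 → [-0.421875, -0.40625]
midpoint -0.4140625: h = 0.0009 > 0 → [-0.421875, -0.4140625]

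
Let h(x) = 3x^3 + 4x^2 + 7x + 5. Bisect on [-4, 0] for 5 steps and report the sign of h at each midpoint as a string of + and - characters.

midpoint -2: h = -17 < 0 → [-2, 0]
midpoint -1: h = -1 < 0 → [-1, 0]
midpoint -0.5: h = 2.125 > 0 → [-1, -0.5]
midpoint -0.75: h = 0.7344 > 0 → [-1, -0.75]
midpoint -0.875: h = -0.0723 < 0 → [-0.875, -0.75]

--++-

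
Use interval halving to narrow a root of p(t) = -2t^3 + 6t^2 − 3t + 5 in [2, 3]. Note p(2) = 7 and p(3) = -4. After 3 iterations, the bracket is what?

p(2.5) = 3.75 > 0, so the root lies in [2.5, 3]
p(2.75) = 0.53125 > 0, so the root lies in [2.75, 3]
p(2.875) = -1.558594 < 0, so the root lies in [2.75, 2.875]

[2.75, 2.875]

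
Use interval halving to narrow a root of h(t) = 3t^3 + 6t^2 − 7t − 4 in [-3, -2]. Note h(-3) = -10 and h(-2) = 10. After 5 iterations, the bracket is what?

[-2.6875, -2.65625]

m = -2.5, h(m) = 4.125 (+); new bracket [-3, -2.5]
m = -2.75, h(m) = -1.765625 (−); new bracket [-2.75, -2.5]
m = -2.625, h(m) = 1.455078 (+); new bracket [-2.75, -2.625]
m = -2.6875, h(m) = -0.0842 (−); new bracket [-2.6875, -2.625]
m = -2.65625, h(m) = 0.7029 (+); new bracket [-2.6875, -2.65625]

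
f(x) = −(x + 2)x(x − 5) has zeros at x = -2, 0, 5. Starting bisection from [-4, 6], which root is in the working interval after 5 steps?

5

midpoint 1: f = 12 > 0 → [1, 6]
midpoint 3.5: f = 28.875 > 0 → [3.5, 6]
midpoint 4.75: f = 8.015625 > 0 → [4.75, 6]
midpoint 5.375: f = -14.8652 < 0 → [4.75, 5.375]
midpoint 5.0625: f = -2.2346 < 0 → [4.75, 5.0625]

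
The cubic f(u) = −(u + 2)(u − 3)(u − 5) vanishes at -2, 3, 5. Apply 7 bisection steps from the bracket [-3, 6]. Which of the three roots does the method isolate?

m = 1.5, f(m) = -18.375 (−); new bracket [-3, 1.5]
m = -0.75, f(m) = -26.953125 (−); new bracket [-3, -0.75]
m = -1.875, f(m) = -4.189453 (−); new bracket [-3, -1.875]
m = -2.4375, f(m) = 17.6931 (+); new bracket [-2.4375, -1.875]
m = -2.15625, f(m) = 5.7655 (+); new bracket [-2.15625, -1.875]
m = -2.015625, f(m) = 0.5498 (+); new bracket [-2.015625, -1.875]
m = -1.9453125, f(m) = -1.8783 (−); new bracket [-2.015625, -1.9453125]

-2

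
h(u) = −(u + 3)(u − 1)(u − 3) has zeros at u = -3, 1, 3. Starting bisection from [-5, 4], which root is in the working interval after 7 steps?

m = -0.5, h(m) = -13.125 (−); new bracket [-5, -0.5]
m = -2.75, h(m) = -5.390625 (−); new bracket [-5, -2.75]
m = -3.875, h(m) = 29.326172 (+); new bracket [-3.875, -2.75]
m = -3.3125, h(m) = 8.5071 (+); new bracket [-3.3125, -2.75]
m = -3.03125, h(m) = 0.7598 (+); new bracket [-3.03125, -2.75]
m = -2.890625, h(m) = -2.5067 (−); new bracket [-3.03125, -2.890625]
m = -2.9609375, h(m) = -0.9223 (−); new bracket [-3.03125, -2.9609375]

-3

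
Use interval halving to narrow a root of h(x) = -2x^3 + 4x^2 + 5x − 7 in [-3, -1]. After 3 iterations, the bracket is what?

m = -2, h(m) = 15 (+); new bracket [-2, -1]
m = -1.5, h(m) = 1.25 (+); new bracket [-1.5, -1]
m = -1.25, h(m) = -3.09375 (−); new bracket [-1.5, -1.25]

[-1.5, -1.25]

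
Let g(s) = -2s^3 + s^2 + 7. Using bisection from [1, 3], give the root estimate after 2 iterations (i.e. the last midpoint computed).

s = 2 gives g = -5, negative; keep [1, 2]
s = 1.5 gives g = 2.5, positive; keep [1.5, 2]

1.5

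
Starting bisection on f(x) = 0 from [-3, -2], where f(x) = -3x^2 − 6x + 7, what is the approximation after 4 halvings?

f(-2.5) = 3.25 > 0, so the root lies in [-3, -2.5]
f(-2.75) = 0.8125 > 0, so the root lies in [-3, -2.75]
f(-2.875) = -0.546875 < 0, so the root lies in [-2.875, -2.75]
f(-2.8125) = 0.1445 > 0, so the root lies in [-2.875, -2.8125]

-2.8125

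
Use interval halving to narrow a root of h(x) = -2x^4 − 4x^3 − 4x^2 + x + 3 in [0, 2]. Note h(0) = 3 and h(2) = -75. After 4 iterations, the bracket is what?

x = 1 gives h = -6, negative; keep [0, 1]
x = 0.5 gives h = 1.875, positive; keep [0.5, 1]
x = 0.75 gives h = -0.820312, negative; keep [0.5, 0.75]
x = 0.625 gives h = 0.7808, positive; keep [0.625, 0.75]

[0.625, 0.75]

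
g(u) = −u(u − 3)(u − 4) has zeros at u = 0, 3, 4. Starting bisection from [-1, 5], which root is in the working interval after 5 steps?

0

u = 2 gives g = -4, negative; keep [-1, 2]
u = 0.5 gives g = -4.375, negative; keep [-1, 0.5]
u = -0.25 gives g = 3.453125, positive; keep [-0.25, 0.5]
u = 0.125 gives g = -1.3926, negative; keep [-0.25, 0.125]
u = -0.0625 gives g = 0.7776, positive; keep [-0.0625, 0.125]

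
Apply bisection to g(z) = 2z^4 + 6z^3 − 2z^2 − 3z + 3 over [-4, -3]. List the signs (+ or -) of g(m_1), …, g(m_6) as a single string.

+++---

m = -3.5, g(m) = 31.875 (+); new bracket [-3.5, -3]
m = -3.25, g(m) = 8.789062 (+); new bracket [-3.25, -3]
m = -3.125, g(m) = 0.473145 (+); new bracket [-3.125, -3]
m = -3.0625, g(m) = -2.9799 (−); new bracket [-3.125, -3.0625]
m = -3.09375, g(m) = -1.3092 (−); new bracket [-3.125, -3.09375]
m = -3.109375, g(m) = -0.4322 (−); new bracket [-3.125, -3.109375]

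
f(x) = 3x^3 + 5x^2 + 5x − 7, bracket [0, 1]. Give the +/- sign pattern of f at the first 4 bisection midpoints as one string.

-+--

x = 0.5 gives f = -2.875, negative; keep [0.5, 1]
x = 0.75 gives f = 0.828125, positive; keep [0.5, 0.75]
x = 0.625 gives f = -1.189453, negative; keep [0.625, 0.75]
x = 0.6875 gives f = -0.2244, negative; keep [0.6875, 0.75]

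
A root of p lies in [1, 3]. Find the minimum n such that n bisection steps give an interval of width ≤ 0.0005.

Width after n steps is 2/2^n. Need 2^n ≥ 2/0.0005 = 4000.
2^11 = 2048 < 4000 ≤ 2^12 = 4096, so n = 12.

12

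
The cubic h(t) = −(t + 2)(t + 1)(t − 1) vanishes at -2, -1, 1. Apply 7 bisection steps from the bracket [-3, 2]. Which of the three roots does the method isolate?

1

m = -0.5, h(m) = 1.125 (+); new bracket [-0.5, 2]
m = 0.75, h(m) = 1.203125 (+); new bracket [0.75, 2]
m = 1.375, h(m) = -3.005859 (−); new bracket [0.75, 1.375]
m = 1.0625, h(m) = -0.3948 (−); new bracket [0.75, 1.0625]
m = 0.90625, h(m) = 0.5194 (+); new bracket [0.90625, 1.0625]
m = 0.984375, h(m) = 0.0925 (+); new bracket [0.984375, 1.0625]
m = 1.0234375, h(m) = -0.1434 (−); new bracket [0.984375, 1.0234375]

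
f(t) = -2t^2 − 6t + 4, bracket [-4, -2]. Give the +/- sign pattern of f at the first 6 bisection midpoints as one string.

++---+

t = -3 gives f = 4, positive; keep [-4, -3]
t = -3.5 gives f = 0.5, positive; keep [-4, -3.5]
t = -3.75 gives f = -1.625, negative; keep [-3.75, -3.5]
t = -3.625 gives f = -0.5312, negative; keep [-3.625, -3.5]
t = -3.5625 gives f = -0.0078, negative; keep [-3.5625, -3.5]
t = -3.53125 gives f = 0.248, positive; keep [-3.5625, -3.53125]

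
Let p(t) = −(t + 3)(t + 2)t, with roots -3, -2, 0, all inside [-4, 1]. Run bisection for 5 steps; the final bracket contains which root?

t = -1.5 gives p = 1.125, positive; keep [-1.5, 1]
t = -0.25 gives p = 1.203125, positive; keep [-0.25, 1]
t = 0.375 gives p = -3.005859, negative; keep [-0.25, 0.375]
t = 0.0625 gives p = -0.3948, negative; keep [-0.25, 0.0625]
t = -0.09375 gives p = 0.5194, positive; keep [-0.09375, 0.0625]

0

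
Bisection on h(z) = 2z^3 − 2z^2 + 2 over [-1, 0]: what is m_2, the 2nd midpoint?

-0.75

z = -0.5 gives h = 1.25, positive; keep [-1, -0.5]
z = -0.75 gives h = 0.03125, positive; keep [-1, -0.75]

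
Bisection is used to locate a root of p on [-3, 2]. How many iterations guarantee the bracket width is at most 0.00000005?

27

Width after n steps is 5/2^n. Need 2^n ≥ 5/0.00000005 = 100000000.
2^26 = 67108864 < 100000000 ≤ 2^27 = 134217728, so n = 27.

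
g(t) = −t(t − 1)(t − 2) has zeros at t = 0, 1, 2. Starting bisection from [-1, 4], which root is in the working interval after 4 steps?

g(1.5) = 0.375 > 0, so the root lies in [1.5, 4]
g(2.75) = -3.609375 < 0, so the root lies in [1.5, 2.75]
g(2.125) = -0.298828 < 0, so the root lies in [1.5, 2.125]
g(1.8125) = 0.2761 > 0, so the root lies in [1.8125, 2.125]

2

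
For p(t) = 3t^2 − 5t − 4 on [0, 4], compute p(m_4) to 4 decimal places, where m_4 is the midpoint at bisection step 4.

-0.0625

t = 2 gives p = -2, negative; keep [2, 4]
t = 3 gives p = 8, positive; keep [2, 3]
t = 2.5 gives p = 2.25, positive; keep [2, 2.5]
t = 2.25 gives p = -0.0625, negative; keep [2.25, 2.5]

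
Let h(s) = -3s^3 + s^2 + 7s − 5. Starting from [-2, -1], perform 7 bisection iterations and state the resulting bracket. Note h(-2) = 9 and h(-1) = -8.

[-1.671875, -1.6640625]

h(-1.5) = -3.125 < 0, so the root lies in [-2, -1.5]
h(-1.75) = 1.890625 > 0, so the root lies in [-1.75, -1.5]
h(-1.625) = -0.861328 < 0, so the root lies in [-1.75, -1.625]
h(-1.6875) = 0.4514 > 0, so the root lies in [-1.6875, -1.625]
h(-1.65625) = -0.2205 < 0, so the root lies in [-1.6875, -1.65625]
h(-1.671875) = 0.1115 > 0, so the root lies in [-1.671875, -1.65625]
h(-1.6640625) = -0.0554 < 0, so the root lies in [-1.671875, -1.6640625]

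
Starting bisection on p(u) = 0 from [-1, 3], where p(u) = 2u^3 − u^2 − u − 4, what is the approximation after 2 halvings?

u = 1 gives p = -4, negative; keep [1, 3]
u = 2 gives p = 6, positive; keep [1, 2]

2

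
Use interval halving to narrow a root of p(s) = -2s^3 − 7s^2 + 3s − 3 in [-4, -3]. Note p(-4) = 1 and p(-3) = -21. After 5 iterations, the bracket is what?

m = -3.5, p(m) = -13.5 (−); new bracket [-4, -3.5]
m = -3.75, p(m) = -7.21875 (−); new bracket [-4, -3.75]
m = -3.875, p(m) = -3.363281 (−); new bracket [-4, -3.875]
m = -3.9375, p(m) = -1.2466 (−); new bracket [-4, -3.9375]
m = -3.96875, p(m) = -0.1397 (−); new bracket [-4, -3.96875]

[-4, -3.96875]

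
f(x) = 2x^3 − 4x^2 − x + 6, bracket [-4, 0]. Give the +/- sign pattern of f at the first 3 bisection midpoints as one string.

-+-

f(-2) = -24 < 0, so the root lies in [-2, 0]
f(-1) = 1 > 0, so the root lies in [-2, -1]
f(-1.5) = -8.25 < 0, so the root lies in [-1.5, -1]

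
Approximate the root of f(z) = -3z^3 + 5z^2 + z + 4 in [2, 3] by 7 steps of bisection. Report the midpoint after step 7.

z = 2.5 gives f = -9.125, negative; keep [2, 2.5]
z = 2.25 gives f = -2.609375, negative; keep [2, 2.25]
z = 2.125 gives f = -0.083984, negative; keep [2, 2.125]
z = 2.0625 gives f = 1.011, positive; keep [2.0625, 2.125]
z = 2.09375 gives f = 0.477, positive; keep [2.09375, 2.125]
z = 2.109375 gives f = 0.1999, positive; keep [2.109375, 2.125]
z = 2.1171875 gives f = 0.0588, positive; keep [2.1171875, 2.125]

2.1171875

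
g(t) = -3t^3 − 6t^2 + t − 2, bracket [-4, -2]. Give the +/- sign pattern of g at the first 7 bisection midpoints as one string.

++-+++-

g(-3) = 22 > 0, so the root lies in [-3, -2]
g(-2.5) = 4.875 > 0, so the root lies in [-2.5, -2]
g(-2.25) = -0.453125 < 0, so the root lies in [-2.5, -2.25]
g(-2.375) = 1.9707 > 0, so the root lies in [-2.375, -2.25]
g(-2.3125) = 0.7009 > 0, so the root lies in [-2.3125, -2.25]
g(-2.28125) = 0.1097 > 0, so the root lies in [-2.28125, -2.25]
g(-2.265625) = -0.1752 < 0, so the root lies in [-2.28125, -2.265625]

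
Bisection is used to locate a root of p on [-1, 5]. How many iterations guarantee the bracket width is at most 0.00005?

Width after n steps is 6/2^n. Need 2^n ≥ 6/0.00005 = 120000.
2^16 = 65536 < 120000 ≤ 2^17 = 131072, so n = 17.

17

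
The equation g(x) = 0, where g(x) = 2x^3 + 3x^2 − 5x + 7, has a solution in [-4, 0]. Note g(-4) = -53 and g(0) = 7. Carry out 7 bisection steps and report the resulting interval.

x = -2 gives g = 13, positive; keep [-4, -2]
x = -3 gives g = -5, negative; keep [-3, -2]
x = -2.5 gives g = 7, positive; keep [-3, -2.5]
x = -2.75 gives g = 1.8438, positive; keep [-3, -2.75]
x = -2.875 gives g = -1.3555, negative; keep [-2.875, -2.75]
x = -2.8125 gives g = 0.2983, positive; keep [-2.875, -2.8125]
x = -2.84375 gives g = -0.5148, negative; keep [-2.84375, -2.8125]

[-2.84375, -2.8125]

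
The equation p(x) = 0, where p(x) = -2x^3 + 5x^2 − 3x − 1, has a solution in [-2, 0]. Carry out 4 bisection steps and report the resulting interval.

[-0.25, -0.125]

m = -1, p(m) = 9 (+); new bracket [-1, 0]
m = -0.5, p(m) = 2 (+); new bracket [-0.5, 0]
m = -0.25, p(m) = 0.09375 (+); new bracket [-0.25, 0]
m = -0.125, p(m) = -0.543 (−); new bracket [-0.25, -0.125]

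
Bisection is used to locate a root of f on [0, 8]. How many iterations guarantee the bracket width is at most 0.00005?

Width after n steps is 8/2^n. Need 2^n ≥ 8/0.00005 = 160000.
2^17 = 131072 < 160000 ≤ 2^18 = 262144, so n = 18.

18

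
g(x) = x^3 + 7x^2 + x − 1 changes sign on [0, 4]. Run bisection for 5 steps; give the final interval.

[0.25, 0.375]

midpoint 2: g = 37 > 0 → [0, 2]
midpoint 1: g = 8 > 0 → [0, 1]
midpoint 0.5: g = 1.375 > 0 → [0, 0.5]
midpoint 0.25: g = -0.2969 < 0 → [0.25, 0.5]
midpoint 0.375: g = 0.4121 > 0 → [0.25, 0.375]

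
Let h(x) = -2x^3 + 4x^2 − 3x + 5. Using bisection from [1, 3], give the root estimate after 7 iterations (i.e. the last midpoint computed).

1.890625

m = 2, h(m) = -1 (−); new bracket [1, 2]
m = 1.5, h(m) = 2.75 (+); new bracket [1.5, 2]
m = 1.75, h(m) = 1.28125 (+); new bracket [1.75, 2]
m = 1.875, h(m) = 0.2539 (+); new bracket [1.875, 2]
m = 1.9375, h(m) = -0.3433 (−); new bracket [1.875, 1.9375]
m = 1.90625, h(m) = -0.0374 (−); new bracket [1.875, 1.90625]
m = 1.890625, h(m) = 0.11 (+); new bracket [1.890625, 1.90625]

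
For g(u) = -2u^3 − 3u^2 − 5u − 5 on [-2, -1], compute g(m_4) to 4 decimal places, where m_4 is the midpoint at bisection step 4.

midpoint -1.5: g = 2.5 > 0 → [-1.5, -1]
midpoint -1.25: g = 0.46875 > 0 → [-1.25, -1]
midpoint -1.125: g = -0.324219 < 0 → [-1.25, -1.125]
midpoint -1.1875: g = 0.0562 > 0 → [-1.1875, -1.125]

0.0562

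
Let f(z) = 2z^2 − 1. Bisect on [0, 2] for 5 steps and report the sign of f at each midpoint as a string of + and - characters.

midpoint 1: f = 1 > 0 → [0, 1]
midpoint 0.5: f = -0.5 < 0 → [0.5, 1]
midpoint 0.75: f = 0.125 > 0 → [0.5, 0.75]
midpoint 0.625: f = -0.2188 < 0 → [0.625, 0.75]
midpoint 0.6875: f = -0.0547 < 0 → [0.6875, 0.75]

+-+--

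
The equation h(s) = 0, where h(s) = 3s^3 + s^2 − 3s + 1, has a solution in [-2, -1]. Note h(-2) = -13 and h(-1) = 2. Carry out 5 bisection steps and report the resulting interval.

midpoint -1.5: h = -2.375 < 0 → [-1.5, -1]
midpoint -1.25: h = 0.453125 > 0 → [-1.5, -1.25]
midpoint -1.375: h = -0.783203 < 0 → [-1.375, -1.25]
midpoint -1.3125: h = -0.1228 < 0 → [-1.3125, -1.25]
midpoint -1.28125: h = 0.1754 > 0 → [-1.3125, -1.28125]

[-1.3125, -1.28125]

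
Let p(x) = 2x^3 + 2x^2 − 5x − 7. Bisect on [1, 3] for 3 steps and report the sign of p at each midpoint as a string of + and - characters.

p(2) = 7 > 0, so the root lies in [1, 2]
p(1.5) = -3.25 < 0, so the root lies in [1.5, 2]
p(1.75) = 1.09375 > 0, so the root lies in [1.5, 1.75]

+-+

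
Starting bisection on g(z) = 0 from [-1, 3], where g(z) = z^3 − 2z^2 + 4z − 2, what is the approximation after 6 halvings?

0.6875

z = 1 gives g = 1, positive; keep [-1, 1]
z = 0 gives g = -2, negative; keep [0, 1]
z = 0.5 gives g = -0.375, negative; keep [0.5, 1]
z = 0.75 gives g = 0.2969, positive; keep [0.5, 0.75]
z = 0.625 gives g = -0.0371, negative; keep [0.625, 0.75]
z = 0.6875 gives g = 0.1296, positive; keep [0.625, 0.6875]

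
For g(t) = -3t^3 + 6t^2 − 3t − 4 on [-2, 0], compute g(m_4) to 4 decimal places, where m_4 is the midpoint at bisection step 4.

0.9512

t = -1 gives g = 8, positive; keep [-1, 0]
t = -0.5 gives g = -0.625, negative; keep [-1, -0.5]
t = -0.75 gives g = 2.890625, positive; keep [-0.75, -0.5]
t = -0.625 gives g = 0.9512, positive; keep [-0.625, -0.5]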